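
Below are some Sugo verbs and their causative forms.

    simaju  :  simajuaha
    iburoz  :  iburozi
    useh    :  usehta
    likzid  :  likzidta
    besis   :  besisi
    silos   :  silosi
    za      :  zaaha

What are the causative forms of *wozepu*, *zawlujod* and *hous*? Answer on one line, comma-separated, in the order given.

wozepuaha, zawlujodta, housi

The alternation tracks the final sound of the stem — -i when the stem ends in a sibilant (*iburoz*, *besis*, *silos*); -ta when the stem ends in a non-sibilant consonant (*useh*, *likzid*); -aha when the stem ends in a vowel (*simaju*, *za*).
*wozepu*: final sound = /u/, a vowel → -aha → *wozepuaha*.
*zawlujod* — final sound /d/ (a non-sibilant consonant) → -ta → *zawlujodta*.
The final sound of *hous* is /s/, which is a sibilant, so the suffix is -i, giving *housi*.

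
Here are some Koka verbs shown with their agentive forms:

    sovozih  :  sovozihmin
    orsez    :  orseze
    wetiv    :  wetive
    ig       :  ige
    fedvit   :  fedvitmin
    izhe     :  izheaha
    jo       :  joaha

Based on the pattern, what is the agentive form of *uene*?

The pattern is voicing of the final sound: -min when the stem ends in a voiceless consonant (*sovozih*, *fedvit*); -e when the stem ends in a voiced consonant (*orsez*, *wetiv*, *ig*); -aha when the stem ends in a vowel (*izhe*, *jo*).
*uene*: final sound = /e/, a vowel → -aha → *ueneaha*.

ueneaha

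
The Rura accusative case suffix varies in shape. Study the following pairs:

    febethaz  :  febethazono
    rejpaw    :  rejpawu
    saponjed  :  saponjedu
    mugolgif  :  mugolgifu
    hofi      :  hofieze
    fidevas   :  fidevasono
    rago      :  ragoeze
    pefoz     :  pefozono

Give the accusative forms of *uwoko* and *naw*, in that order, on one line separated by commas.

uwokoeze, nawu

Looking at the final sound of each stem: -ono when the stem ends in a sibilant (*febethaz*, *fidevas*, *pefoz*); -u when the stem ends in a non-sibilant consonant (*rejpaw*, *saponjed*, *mugolgif*); -eze when the stem ends in a vowel (*hofi*, *rago*).
The final sound of *uwoko* is /o/, which is a vowel, so the suffix is -eze, giving *uwokoeze*.
*naw*: final sound = /w/, a non-sibilant consonant → -u → *nawu*.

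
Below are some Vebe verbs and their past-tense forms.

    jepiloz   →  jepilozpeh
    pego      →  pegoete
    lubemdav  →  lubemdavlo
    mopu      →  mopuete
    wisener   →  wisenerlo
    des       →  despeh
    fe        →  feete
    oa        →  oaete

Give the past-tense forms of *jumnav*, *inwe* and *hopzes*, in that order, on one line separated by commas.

jumnavlo, inweete, hopzespeh

Looking at the final sound of each stem: -peh when the stem ends in a sibilant (*jepiloz*, *des*); -lo when the stem ends in a non-sibilant consonant (*lubemdav*, *wisener*); -ete when the stem ends in a vowel (*pego*, *mopu*, *fe*, *oa*).
Since the final sound of *jumnav* is /v/ (a non-sibilant consonant), it takes -lo, giving *jumnavlo*.
*inwe*: final sound = /e/, a vowel → -ete → *inweete*.
Since the final sound of *hopzes* is /s/ (a sibilant), it takes -peh, giving *hopzespeh*.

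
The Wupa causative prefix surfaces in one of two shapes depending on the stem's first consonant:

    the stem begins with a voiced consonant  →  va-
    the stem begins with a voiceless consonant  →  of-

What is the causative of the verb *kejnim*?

ofkejnim

Since the first consonant of *kejnim* is /k/ (voiceless), it takes of-, giving *ofkejnim*.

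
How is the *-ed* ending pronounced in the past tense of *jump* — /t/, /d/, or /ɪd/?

/t/

The stem *jump* ends in a voiceless consonant other than /t/.
The -ed suffix is realized as /ɪd/ after /t, d/; as /t/ after other voiceless consonants; and as /d/ after other voiced sounds.
So -ed on *jump* is pronounced /t/.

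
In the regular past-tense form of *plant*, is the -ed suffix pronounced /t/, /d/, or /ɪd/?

/ɪd/

The stem *plant* ends in /t/ or /d/.
The -ed suffix is realized as /ɪd/ after /t, d/; as /t/ after other voiceless consonants; and as /d/ after other voiced sounds.
So -ed on *plant* is pronounced /ɪd/.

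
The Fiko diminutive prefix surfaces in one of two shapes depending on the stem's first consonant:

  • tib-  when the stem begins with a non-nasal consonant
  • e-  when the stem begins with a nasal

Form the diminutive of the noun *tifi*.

*tifi* — first consonant /t/ (non-nasal) → tib- → *tibtifi*.

tibtifi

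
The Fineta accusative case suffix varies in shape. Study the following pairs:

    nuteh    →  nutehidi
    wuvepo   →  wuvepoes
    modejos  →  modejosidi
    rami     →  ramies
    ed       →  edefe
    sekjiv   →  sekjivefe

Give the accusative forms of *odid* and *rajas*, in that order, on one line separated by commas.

odidefe, rajasidi

The suffix is conditioned by the final sound: -idi when the stem ends in a voiceless consonant (*nuteh*, *modejos*); -efe when the stem ends in a voiced consonant (*ed*, *sekjiv*); -es when the stem ends in a vowel (*wuvepo*, *rami*).
Since the final sound of *odid* is /d/ (a voiced consonant), it takes -efe, giving *odidefe*.
*rajas* — final sound /s/ (a voiceless consonant) → -idi → *rajasidi*.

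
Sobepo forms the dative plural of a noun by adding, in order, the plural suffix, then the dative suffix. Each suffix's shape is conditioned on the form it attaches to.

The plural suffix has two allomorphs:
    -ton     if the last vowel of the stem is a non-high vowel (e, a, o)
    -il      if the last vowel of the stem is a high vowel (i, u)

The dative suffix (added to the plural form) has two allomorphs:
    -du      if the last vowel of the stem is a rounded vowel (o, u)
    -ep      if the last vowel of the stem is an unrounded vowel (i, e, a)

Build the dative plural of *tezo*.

Since the last vowel of *tezo* is /o/ (a non-high vowel), it takes -ton, giving *tezoton*.
Since the last vowel of the plural form *tezoton* is /o/ (a rounded vowel), it takes -du, giving *tezotondu*.

tezotondu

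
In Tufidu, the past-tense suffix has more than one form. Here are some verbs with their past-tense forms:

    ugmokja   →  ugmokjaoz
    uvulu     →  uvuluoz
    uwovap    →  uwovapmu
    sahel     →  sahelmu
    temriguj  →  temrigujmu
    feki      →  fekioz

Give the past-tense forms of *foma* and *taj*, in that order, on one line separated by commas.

Looking at the final sound of each stem: -mu when the stem ends in a consonant (*uwovap*, *sahel*, *temriguj*); -oz when the stem ends in a vowel (*ugmokja*, *uvulu*, *feki*).
The final sound of *foma* is /a/, which is a vowel, so the suffix is -oz, giving *fomaoz*.
Since the final sound of *taj* is /j/ (a consonant), it takes -mu, giving *tajmu*.

fomaoz, tajmu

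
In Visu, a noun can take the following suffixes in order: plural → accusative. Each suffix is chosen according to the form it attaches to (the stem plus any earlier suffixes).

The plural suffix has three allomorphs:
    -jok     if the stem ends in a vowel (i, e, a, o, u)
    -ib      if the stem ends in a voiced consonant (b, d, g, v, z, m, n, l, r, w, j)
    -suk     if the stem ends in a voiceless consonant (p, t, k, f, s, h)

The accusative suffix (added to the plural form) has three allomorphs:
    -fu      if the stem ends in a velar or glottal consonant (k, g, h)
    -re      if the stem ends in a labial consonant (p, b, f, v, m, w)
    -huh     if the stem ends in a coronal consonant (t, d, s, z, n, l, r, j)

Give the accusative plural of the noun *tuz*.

Since the final sound of *tuz* is /z/ (a voiced consonant), it takes -ib, giving *tuzib*.
The plural form *tuzib* — final consonant /b/ (labial) → -re → *tuzibre*.

tuzibre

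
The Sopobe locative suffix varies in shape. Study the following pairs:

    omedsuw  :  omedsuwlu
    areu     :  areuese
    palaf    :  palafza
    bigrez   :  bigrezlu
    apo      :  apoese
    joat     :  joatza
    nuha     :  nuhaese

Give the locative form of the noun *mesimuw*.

mesimuwlu

The alternation tracks the final sound of the stem — -za when the stem ends in a voiceless consonant (*palaf*, *joat*); -lu when the stem ends in a voiced consonant (*omedsuw*, *bigrez*); -ese when the stem ends in a vowel (*areu*, *apo*, *nuha*).
Since the final sound of *mesimuw* is /w/ (a voiced consonant), it takes -lu, giving *mesimuwlu*.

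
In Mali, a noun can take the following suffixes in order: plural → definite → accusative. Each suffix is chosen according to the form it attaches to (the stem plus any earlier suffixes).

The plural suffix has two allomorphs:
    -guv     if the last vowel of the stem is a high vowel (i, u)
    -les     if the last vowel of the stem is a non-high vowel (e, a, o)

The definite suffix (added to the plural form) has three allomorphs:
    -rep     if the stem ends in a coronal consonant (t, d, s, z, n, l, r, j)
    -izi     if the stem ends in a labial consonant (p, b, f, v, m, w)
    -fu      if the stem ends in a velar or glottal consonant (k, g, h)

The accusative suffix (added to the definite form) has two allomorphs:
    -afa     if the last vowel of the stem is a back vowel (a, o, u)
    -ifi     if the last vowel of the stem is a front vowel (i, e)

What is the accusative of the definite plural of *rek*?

reklesrepifi

The last vowel of *rek* is /e/, which is a non-high vowel, so the plural suffix is -les, giving *rekles*.
The plural form *rekles* — final consonant /s/ (coronal) → -rep → *reklesrep*.
The definite form *reklesrep*: last vowel = /e/, a front vowel → -ifi → *reklesrepifi*.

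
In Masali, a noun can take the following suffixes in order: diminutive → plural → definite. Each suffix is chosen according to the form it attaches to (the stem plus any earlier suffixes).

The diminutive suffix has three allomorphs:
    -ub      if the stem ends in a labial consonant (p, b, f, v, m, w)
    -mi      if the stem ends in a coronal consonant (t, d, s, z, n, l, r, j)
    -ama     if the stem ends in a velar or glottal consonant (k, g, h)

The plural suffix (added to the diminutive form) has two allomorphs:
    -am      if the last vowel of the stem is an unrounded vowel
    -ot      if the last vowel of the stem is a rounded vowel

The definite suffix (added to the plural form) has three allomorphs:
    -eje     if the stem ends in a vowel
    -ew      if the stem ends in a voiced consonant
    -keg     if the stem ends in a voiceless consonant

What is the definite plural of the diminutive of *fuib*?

Since the final consonant of *fuib* is /b/ (labial), it takes -ub, giving *fuibub*.
The last vowel of the diminutive form *fuibub* is /u/, which is a rounded vowel, so the plural suffix is -ot, giving *fuibubot*.
Since the final sound of the plural form *fuibubot* is /t/ (a voiceless consonant), it takes -keg, giving *fuibubotkeg*.

fuibubotkeg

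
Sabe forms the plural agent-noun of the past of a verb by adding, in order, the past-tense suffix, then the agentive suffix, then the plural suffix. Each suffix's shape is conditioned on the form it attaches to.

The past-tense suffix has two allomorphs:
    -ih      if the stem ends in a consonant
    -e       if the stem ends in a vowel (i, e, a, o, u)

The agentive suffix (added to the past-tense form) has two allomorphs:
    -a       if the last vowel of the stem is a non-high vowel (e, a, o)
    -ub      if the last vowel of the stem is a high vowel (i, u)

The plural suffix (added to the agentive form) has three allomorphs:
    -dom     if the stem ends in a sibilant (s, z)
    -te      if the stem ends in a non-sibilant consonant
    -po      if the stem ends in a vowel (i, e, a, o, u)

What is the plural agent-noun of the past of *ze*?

Since the final sound of *ze* is /e/ (a vowel), it takes -e, giving *zee*.
Since the last vowel of the past-tense form *zee* is /e/ (a non-high vowel), it takes -a, giving *zeea*.
The agentive form *zeea*: final sound = /a/, a vowel → -po → *zeeapo*.

zeeapo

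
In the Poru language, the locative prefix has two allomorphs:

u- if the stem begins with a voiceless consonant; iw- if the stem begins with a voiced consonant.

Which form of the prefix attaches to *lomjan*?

Since the first consonant of *lomjan* is /l/ (voiced), it takes iw-.

iw-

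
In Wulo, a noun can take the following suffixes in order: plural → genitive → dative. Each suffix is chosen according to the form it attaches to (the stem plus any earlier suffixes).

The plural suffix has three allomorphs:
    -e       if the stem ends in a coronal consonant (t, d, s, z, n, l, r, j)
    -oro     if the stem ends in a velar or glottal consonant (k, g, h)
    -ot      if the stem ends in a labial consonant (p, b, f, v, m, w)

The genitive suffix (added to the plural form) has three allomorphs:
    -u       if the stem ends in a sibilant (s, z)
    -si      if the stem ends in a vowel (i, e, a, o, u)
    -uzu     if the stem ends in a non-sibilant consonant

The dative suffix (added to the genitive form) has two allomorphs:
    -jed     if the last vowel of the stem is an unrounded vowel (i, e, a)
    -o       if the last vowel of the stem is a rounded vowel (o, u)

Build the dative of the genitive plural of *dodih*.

*dodih*: final consonant = /h/, velar/glottal → -oro → *dodihoro*.
The final sound of the plural form *dodihoro* is /o/, which is a vowel, so the genitive suffix is -si, giving *dodihorosi*.
The genitive form *dodihorosi*: last vowel = /i/, an unrounded vowel → -jed → *dodihorosijed*.

dodihorosijed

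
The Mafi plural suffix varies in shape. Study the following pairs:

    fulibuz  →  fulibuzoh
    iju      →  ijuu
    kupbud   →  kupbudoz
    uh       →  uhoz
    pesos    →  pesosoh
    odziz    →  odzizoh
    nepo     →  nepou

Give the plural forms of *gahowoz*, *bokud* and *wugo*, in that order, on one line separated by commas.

gahowozoh, bokudoz, wugou

Looking at the final sound of each stem: -oh when the stem ends in a sibilant (*fulibuz*, *pesos*, *odziz*); -oz when the stem ends in a non-sibilant consonant (*kupbud*, *uh*); -u when the stem ends in a vowel (*iju*, *nepo*).
Since the final sound of *gahowoz* is /z/ (a sibilant), it takes -oh, giving *gahowozoh*.
The final sound of *bokud* is /d/, which is a non-sibilant consonant, so the suffix is -oz, giving *bokudoz*.
*wugo* — final sound /o/ (a vowel) → -u → *wugou*.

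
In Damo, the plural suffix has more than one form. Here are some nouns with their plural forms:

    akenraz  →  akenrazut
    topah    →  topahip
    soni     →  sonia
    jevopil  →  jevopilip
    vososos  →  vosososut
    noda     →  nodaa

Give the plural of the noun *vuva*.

vuvaa

The suffix is conditioned by the final sound: -ut when the stem ends in a sibilant (*akenraz*, *vososos*); -ip when the stem ends in a non-sibilant consonant (*topah*, *jevopil*); -a when the stem ends in a vowel (*soni*, *noda*).
*vuva* — final sound /a/ (a vowel) → -a → *vuvaa*.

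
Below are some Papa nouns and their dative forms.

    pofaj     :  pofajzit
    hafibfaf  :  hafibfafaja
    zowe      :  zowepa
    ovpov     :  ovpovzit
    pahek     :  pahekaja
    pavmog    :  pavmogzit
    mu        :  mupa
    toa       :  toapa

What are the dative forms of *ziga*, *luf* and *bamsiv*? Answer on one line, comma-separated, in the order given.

zigapa, lufaja, bamsivzit

The suffix is conditioned by the final sound: -aja when the stem ends in a voiceless consonant (*hafibfaf*, *pahek*); -zit when the stem ends in a voiced consonant (*pofaj*, *ovpov*, *pavmog*); -pa when the stem ends in a vowel (*zowe*, *mu*, *toa*).
*ziga*: final sound = /a/, a vowel → -pa → *zigapa*.
The final sound of *luf* is /f/, which is a voiceless consonant, so the suffix is -aja, giving *lufaja*.
*bamsiv*: final sound = /v/, a voiced consonant → -zit → *bamsivzit*.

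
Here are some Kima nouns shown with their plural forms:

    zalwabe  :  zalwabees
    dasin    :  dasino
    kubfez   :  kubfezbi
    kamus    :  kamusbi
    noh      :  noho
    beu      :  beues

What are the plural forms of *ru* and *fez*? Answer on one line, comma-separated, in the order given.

Looking at the final sound of each stem: -bi when the stem ends in a sibilant (*kubfez*, *kamus*); -o when the stem ends in a non-sibilant consonant (*dasin*, *noh*); -es when the stem ends in a vowel (*zalwabe*, *beu*).
*ru*: final sound = /u/, a vowel → -es → *rues*.
*fez* — final sound /z/ (a sibilant) → -bi → *fezbi*.

rues, fezbi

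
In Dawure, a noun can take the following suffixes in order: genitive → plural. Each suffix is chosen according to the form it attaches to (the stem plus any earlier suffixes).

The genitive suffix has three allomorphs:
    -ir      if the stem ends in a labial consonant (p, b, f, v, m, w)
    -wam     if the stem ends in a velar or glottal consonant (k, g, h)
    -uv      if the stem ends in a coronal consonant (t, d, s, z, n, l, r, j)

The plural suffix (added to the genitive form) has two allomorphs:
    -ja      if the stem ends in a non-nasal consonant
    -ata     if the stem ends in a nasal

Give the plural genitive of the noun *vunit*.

vunituvja

Since the final consonant of *vunit* is /t/ (coronal), it takes -uv, giving *vunituv*.
The final consonant of the genitive form *vunituv* is /v/, which is non-nasal, so the plural suffix is -ja, giving *vunituvja*.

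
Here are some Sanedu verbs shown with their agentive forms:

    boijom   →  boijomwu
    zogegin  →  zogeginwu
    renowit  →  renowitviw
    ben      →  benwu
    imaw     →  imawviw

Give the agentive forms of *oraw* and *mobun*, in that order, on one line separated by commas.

Looking at the final consonant of each stem: -wu when the stem ends in a nasal (*boijom*, *zogegin*, *ben*); -viw when the stem ends in a non-nasal consonant (*renowit*, *imaw*).
Since the final consonant of *oraw* is /w/ (non-nasal), it takes -viw, giving *orawviw*.
The final consonant of *mobun* is /n/, which is a nasal, so the suffix is -wu, giving *mobunwu*.

orawviw, mobunwu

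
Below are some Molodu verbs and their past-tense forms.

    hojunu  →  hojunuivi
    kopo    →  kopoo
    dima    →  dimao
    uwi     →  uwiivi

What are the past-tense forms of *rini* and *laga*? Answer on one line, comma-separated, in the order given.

Looking at the last vowel of each stem: -ivi when the last vowel of the stem is a high vowel (*hojunu*, *uwi*); -o when the last vowel of the stem is a non-high vowel (*kopo*, *dima*).
*rini* — last vowel /i/ (a high vowel) → -ivi → *riniivi*.
*laga* — last vowel /a/ (a non-high vowel) → -o → *lagao*.

riniivi, lagao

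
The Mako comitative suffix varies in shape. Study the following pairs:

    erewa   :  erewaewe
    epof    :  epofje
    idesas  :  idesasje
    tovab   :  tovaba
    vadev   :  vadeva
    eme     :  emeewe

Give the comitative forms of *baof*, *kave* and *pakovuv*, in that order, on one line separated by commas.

baofje, kaveewe, pakovuva

The pattern is voicing of the final sound: -je when the stem ends in a voiceless consonant (*epof*, *idesas*); -a when the stem ends in a voiced consonant (*tovab*, *vadev*); -ewe when the stem ends in a vowel (*erewa*, *eme*).
*baof*: final sound = /f/, a voiceless consonant → -je → *baofje*.
Since the final sound of *kave* is /e/ (a vowel), it takes -ewe, giving *kaveewe*.
The final sound of *pakovuv* is /v/, which is a voiced consonant, so the suffix is -a, giving *pakovuva*.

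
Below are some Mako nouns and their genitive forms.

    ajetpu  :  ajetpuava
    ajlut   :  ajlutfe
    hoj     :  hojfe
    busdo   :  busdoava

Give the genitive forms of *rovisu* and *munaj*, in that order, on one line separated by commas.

rovisuava, munajfe

The suffix is conditioned by the final sound: -fe when the stem ends in a consonant (*ajlut*, *hoj*); -ava when the stem ends in a vowel (*ajetpu*, *busdo*).
*rovisu*: final sound = /u/, a vowel → -ava → *rovisuava*.
The final sound of *munaj* is /j/, which is a consonant, so the suffix is -fe, giving *munajfe*.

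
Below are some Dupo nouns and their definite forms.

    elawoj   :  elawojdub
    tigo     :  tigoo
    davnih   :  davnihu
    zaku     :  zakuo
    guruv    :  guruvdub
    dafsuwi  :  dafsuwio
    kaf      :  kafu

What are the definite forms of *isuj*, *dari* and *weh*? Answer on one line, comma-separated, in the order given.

The pattern is voicing of the final sound: -u when the stem ends in a voiceless consonant (*davnih*, *kaf*); -dub when the stem ends in a voiced consonant (*elawoj*, *guruv*); -o when the stem ends in a vowel (*tigo*, *zaku*, *dafsuwi*).
The final sound of *isuj* is /j/, which is a voiced consonant, so the suffix is -dub, giving *isujdub*.
The final sound of *dari* is /i/, which is a vowel, so the suffix is -o, giving *dario*.
The final sound of *weh* is /h/, which is a voiceless consonant, so the suffix is -u, giving *wehu*.

isujdub, dario, wehu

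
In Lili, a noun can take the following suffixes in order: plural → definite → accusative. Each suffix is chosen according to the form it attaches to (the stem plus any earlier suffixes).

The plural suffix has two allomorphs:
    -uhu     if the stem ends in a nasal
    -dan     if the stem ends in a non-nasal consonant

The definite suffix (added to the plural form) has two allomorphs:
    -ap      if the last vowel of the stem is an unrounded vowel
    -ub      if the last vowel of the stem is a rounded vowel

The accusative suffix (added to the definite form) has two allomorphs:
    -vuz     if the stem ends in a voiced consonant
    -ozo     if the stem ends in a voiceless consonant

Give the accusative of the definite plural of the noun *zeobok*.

zeobokdanapozo

Since the final consonant of *zeobok* is /k/ (non-nasal), it takes -dan, giving *zeobokdan*.
Since the last vowel of the plural form *zeobokdan* is /a/ (an unrounded vowel), it takes -ap, giving *zeobokdanap*.
Since the final consonant of the definite form *zeobokdanap* is /p/ (voiceless), it takes -ozo, giving *zeobokdanapozo*.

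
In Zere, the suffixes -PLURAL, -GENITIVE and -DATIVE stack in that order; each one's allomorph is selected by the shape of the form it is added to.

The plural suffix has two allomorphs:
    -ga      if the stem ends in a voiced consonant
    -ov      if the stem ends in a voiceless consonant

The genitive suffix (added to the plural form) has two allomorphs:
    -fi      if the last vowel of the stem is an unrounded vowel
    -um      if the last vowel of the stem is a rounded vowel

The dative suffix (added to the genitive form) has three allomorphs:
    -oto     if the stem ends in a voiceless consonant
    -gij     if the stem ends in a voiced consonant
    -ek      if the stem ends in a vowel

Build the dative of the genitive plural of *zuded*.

*zuded* — final consonant /d/ (voiced) → -ga → *zudedga*.
The plural form *zudedga*: last vowel = /a/, an unrounded vowel → -fi → *zudedgafi*.
Since the final sound of the genitive form *zudedgafi* is /i/ (a vowel), it takes -ek, giving *zudedgafiek*.

zudedgafiek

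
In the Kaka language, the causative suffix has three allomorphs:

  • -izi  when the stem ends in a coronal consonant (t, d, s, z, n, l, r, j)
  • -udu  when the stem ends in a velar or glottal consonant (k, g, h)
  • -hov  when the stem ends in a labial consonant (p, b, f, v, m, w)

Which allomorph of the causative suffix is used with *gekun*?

The final consonant of *gekun* is /n/, which is coronal, so the suffix is -izi.

-izi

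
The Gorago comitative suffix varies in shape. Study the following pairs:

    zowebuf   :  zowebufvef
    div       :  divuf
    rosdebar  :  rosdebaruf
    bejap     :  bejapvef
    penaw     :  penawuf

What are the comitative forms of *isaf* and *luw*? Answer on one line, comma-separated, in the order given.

The alternation tracks the final consonant of the stem — -vef when the stem ends in a voiceless consonant (*zowebuf*, *bejap*); -uf when the stem ends in a voiced consonant (*div*, *rosdebar*, *penaw*).
Since the final consonant of *isaf* is /f/ (voiceless), it takes -vef, giving *isafvef*.
*luw*: final consonant = /w/, voiced → -uf → *luwuf*.

isafvef, luwuf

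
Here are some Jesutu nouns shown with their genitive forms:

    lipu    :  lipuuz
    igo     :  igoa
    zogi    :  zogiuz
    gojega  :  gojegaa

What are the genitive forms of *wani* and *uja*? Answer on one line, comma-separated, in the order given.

waniuz, ujaa

The alternation tracks the last vowel of the stem — -uz when the last vowel of the stem is a high vowel (*lipu*, *zogi*); -a when the last vowel of the stem is a non-high vowel (*igo*, *gojega*).
The last vowel of *wani* is /i/, which is a high vowel, so the suffix is -uz, giving *waniuz*.
*uja*: last vowel = /a/, a non-high vowel → -a → *ujaa*.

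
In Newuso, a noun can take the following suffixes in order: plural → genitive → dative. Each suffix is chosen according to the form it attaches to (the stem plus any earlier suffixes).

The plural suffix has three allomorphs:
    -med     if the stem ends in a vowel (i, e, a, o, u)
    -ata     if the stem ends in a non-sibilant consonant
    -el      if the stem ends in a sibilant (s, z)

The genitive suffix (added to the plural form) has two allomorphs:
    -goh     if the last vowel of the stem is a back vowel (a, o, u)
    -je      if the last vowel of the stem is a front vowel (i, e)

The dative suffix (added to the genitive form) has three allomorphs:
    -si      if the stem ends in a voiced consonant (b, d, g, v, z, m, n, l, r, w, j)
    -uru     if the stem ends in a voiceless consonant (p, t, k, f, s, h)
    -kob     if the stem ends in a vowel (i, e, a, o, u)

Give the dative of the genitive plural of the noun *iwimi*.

*iwimi*: final sound = /i/, a vowel → -med → *iwimimed*.
The plural form *iwimimed* — last vowel /e/ (a front vowel) → -je → *iwimimedje*.
Since the final sound of the genitive form *iwimimedje* is /e/ (a vowel), it takes -kob, giving *iwimimedjekob*.

iwimimedjekob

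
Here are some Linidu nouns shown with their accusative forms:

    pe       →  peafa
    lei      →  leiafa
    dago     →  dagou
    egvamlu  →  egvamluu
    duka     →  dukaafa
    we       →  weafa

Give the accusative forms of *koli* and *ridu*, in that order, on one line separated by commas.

The alternation tracks the last vowel of the stem — -u when the last vowel of the stem is a rounded vowel (*dago*, *egvamlu*); -afa when the last vowel of the stem is an unrounded vowel (*pe*, *lei*, *duka*, *we*).
*koli*: last vowel = /i/, an unrounded vowel → -afa → *koliafa*.
Since the last vowel of *ridu* is /u/ (a rounded vowel), it takes -u, giving *riduu*.

koliafa, riduu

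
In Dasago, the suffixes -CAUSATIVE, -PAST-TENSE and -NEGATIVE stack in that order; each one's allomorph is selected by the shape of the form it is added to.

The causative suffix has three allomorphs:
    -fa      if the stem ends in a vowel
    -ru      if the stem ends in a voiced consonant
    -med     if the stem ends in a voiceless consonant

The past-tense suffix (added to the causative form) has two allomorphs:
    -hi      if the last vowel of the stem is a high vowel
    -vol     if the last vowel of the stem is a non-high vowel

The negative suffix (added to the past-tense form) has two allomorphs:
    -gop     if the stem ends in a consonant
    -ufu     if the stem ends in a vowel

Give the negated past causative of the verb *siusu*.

*siusu* — final sound /u/ (a vowel) → -fa → *siusufa*.
The causative form *siusufa* — last vowel /a/ (a non-high vowel) → -vol → *siusufavol*.
The past-tense form *siusufavol* — final sound /l/ (a consonant) → -gop → *siusufavolgop*.

siusufavolgop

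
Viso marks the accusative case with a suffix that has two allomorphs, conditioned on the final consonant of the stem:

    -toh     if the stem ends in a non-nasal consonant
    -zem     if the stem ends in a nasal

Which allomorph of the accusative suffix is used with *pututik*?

-toh

Since the final consonant of *pututik* is /k/ (non-nasal), it takes -toh.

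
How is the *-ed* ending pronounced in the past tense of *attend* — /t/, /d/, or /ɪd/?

/ɪd/

The stem *attend* ends in /t/ or /d/.
The -ed suffix is realized as /ɪd/ after /t, d/; as /t/ after other voiceless consonants; and as /d/ after other voiced sounds.
So -ed on *attend* is pronounced /ɪd/.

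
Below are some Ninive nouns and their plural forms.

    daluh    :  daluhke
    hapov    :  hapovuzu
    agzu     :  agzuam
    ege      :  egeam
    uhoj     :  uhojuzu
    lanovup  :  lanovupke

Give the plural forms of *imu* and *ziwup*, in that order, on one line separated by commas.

imuam, ziwupke

The alternation tracks the final sound of the stem — -ke when the stem ends in a voiceless consonant (*daluh*, *lanovup*); -uzu when the stem ends in a voiced consonant (*hapov*, *uhoj*); -am when the stem ends in a vowel (*agzu*, *ege*).
*imu* — final sound /u/ (a vowel) → -am → *imuam*.
*ziwup* — final sound /p/ (a voiceless consonant) → -ke → *ziwupke*.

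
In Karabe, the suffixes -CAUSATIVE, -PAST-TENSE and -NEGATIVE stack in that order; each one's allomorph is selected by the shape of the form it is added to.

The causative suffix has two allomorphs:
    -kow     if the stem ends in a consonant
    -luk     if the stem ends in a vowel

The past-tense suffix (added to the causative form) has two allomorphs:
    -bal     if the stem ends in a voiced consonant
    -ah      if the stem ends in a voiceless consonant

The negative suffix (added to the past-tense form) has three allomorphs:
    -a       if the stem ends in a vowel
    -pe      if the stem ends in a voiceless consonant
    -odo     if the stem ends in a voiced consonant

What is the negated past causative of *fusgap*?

fusgapkowbalodo

Since the final sound of *fusgap* is /p/ (a consonant), it takes -kow, giving *fusgapkow*.
Since the final consonant of the causative form *fusgapkow* is /w/ (voiced), it takes -bal, giving *fusgapkowbal*.
The past-tense form *fusgapkowbal* — final sound /l/ (a voiced consonant) → -odo → *fusgapkowbalodo*.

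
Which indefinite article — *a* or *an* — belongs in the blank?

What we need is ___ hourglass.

an

The indefinite article is chosen by the initial *sound* of the following word, not its spelling.
*hourglass* begins with the sound /aʊ/ (silent h) — a vowel sound.
So the article is *an*: What we need is an hourglass.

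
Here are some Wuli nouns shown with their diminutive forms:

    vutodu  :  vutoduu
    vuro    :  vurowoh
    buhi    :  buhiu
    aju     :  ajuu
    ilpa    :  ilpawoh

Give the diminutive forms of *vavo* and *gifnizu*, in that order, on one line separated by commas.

vavowoh, gifnizuu

The suffix is conditioned by the last vowel: -u when the last vowel of the stem is a high vowel (*vutodu*, *buhi*, *aju*); -woh when the last vowel of the stem is a non-high vowel (*vuro*, *ilpa*).
*vavo* — last vowel /o/ (a non-high vowel) → -woh → *vavowoh*.
The last vowel of *gifnizu* is /u/, which is a high vowel, so the suffix is -u, giving *gifnizuu*.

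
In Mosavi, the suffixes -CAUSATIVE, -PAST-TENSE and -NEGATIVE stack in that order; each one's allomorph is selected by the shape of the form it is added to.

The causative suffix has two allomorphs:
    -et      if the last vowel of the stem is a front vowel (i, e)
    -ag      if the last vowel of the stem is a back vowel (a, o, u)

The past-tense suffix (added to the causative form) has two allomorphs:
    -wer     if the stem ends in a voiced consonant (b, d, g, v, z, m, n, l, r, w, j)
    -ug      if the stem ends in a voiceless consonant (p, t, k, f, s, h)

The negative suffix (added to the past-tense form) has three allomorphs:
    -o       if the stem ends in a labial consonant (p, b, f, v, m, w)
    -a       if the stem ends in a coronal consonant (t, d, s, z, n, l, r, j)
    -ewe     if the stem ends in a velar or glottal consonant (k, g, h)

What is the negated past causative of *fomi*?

Since the last vowel of *fomi* is /i/ (a front vowel), it takes -et, giving *fomiet*.
The final consonant of the causative form *fomiet* is /t/, which is voiceless, so the past-tense suffix is -ug, giving *fomietug*.
The final consonant of the past-tense form *fomietug* is /g/, which is velar/glottal, so the negative suffix is -ewe, giving *fomietugewe*.

fomietugewe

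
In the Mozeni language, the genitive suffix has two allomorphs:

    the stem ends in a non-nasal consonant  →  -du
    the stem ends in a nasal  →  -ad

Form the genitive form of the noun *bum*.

bumad

The final consonant of *bum* is /m/, which is a nasal, so the suffix is -ad, giving *bumad*.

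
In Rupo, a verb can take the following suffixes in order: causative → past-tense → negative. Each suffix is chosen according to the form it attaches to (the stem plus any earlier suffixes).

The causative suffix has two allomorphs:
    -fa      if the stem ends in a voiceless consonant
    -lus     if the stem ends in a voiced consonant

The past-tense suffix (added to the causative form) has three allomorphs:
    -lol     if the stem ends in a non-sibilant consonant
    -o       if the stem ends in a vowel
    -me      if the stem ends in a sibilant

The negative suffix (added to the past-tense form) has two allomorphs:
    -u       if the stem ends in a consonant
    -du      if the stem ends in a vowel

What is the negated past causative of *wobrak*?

wobrakfaodu

*wobrak* — final consonant /k/ (voiceless) → -fa → *wobrakfa*.
Since the final sound of the causative form *wobrakfa* is /a/ (a vowel), it takes -o, giving *wobrakfao*.
The past-tense form *wobrakfao*: final sound = /o/, a vowel → -du → *wobrakfaodu*.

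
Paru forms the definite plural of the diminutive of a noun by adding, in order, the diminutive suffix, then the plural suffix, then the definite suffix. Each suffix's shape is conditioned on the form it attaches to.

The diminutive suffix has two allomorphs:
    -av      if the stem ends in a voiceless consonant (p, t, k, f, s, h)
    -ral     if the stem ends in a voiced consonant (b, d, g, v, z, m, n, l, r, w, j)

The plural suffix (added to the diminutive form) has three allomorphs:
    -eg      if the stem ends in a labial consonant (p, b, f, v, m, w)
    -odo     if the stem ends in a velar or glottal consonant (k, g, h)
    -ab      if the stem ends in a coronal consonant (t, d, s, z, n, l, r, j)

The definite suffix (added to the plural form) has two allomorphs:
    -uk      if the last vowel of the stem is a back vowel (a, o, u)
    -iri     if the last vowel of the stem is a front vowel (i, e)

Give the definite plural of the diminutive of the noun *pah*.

pahavegiri

*pah*: final consonant = /h/, voiceless → -av → *pahav*.
The diminutive form *pahav*: final consonant = /v/, labial → -eg → *pahaveg*.
The plural form *pahaveg* — last vowel /e/ (a front vowel) → -iri → *pahavegiri*.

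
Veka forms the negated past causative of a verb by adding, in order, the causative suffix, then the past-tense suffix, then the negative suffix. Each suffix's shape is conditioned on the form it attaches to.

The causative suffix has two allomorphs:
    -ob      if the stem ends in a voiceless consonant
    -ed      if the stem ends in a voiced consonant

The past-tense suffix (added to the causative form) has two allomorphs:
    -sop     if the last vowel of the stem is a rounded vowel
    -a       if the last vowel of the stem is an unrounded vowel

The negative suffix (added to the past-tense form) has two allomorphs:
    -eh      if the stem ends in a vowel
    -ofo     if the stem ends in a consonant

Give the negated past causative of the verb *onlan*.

onlanedaeh

*onlan*: final consonant = /n/, voiced → -ed → *onlaned*.
The last vowel of the causative form *onlaned* is /e/, which is an unrounded vowel, so the past-tense suffix is -a, giving *onlaneda*.
Since the final sound of the past-tense form *onlaneda* is /a/ (a vowel), it takes -eh, giving *onlanedaeh*.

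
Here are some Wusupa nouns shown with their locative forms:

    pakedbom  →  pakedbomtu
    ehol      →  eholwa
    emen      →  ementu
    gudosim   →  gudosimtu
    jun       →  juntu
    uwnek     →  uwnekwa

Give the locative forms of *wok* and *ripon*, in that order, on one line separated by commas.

Looking at the final consonant of each stem: -tu when the stem ends in a nasal (*pakedbom*, *emen*, *gudosim*, *jun*); -wa when the stem ends in a non-nasal consonant (*ehol*, *uwnek*).
*wok*: final consonant = /k/, non-nasal → -wa → *wokwa*.
*ripon*: final consonant = /n/, a nasal → -tu → *ripontu*.

wokwa, ripontu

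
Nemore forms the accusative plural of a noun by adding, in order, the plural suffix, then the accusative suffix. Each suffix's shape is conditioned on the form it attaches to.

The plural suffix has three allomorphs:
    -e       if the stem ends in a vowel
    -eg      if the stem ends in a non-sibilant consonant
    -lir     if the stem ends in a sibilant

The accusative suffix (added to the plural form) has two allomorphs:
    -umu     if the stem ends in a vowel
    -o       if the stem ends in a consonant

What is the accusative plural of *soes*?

soesliro

*soes* — final sound /s/ (a sibilant) → -lir → *soeslir*.
The plural form *soeslir*: final sound = /r/, a consonant → -o → *soesliro*.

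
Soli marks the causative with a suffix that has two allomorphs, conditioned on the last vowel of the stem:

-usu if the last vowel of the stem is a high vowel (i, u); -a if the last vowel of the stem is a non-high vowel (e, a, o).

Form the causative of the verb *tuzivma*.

*tuzivma*: last vowel = /a/, a non-high vowel → -a → *tuzivmaa*.

tuzivmaa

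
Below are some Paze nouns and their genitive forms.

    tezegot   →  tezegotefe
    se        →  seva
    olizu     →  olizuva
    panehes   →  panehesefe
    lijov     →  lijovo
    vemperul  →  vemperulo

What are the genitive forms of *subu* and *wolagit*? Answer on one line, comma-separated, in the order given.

Looking at the final sound of each stem: -efe when the stem ends in a voiceless consonant (*tezegot*, *panehes*); -o when the stem ends in a voiced consonant (*lijov*, *vemperul*); -va when the stem ends in a vowel (*se*, *olizu*).
*subu* — final sound /u/ (a vowel) → -va → *subuva*.
*wolagit*: final sound = /t/, a voiceless consonant → -efe → *wolagitefe*.

subuva, wolagitefe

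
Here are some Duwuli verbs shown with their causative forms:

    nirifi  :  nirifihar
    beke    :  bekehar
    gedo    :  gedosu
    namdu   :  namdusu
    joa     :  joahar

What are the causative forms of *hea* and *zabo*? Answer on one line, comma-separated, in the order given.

Looking at the last vowel of each stem: -su when the last vowel of the stem is a rounded vowel (*gedo*, *namdu*); -har when the last vowel of the stem is an unrounded vowel (*nirifi*, *beke*, *joa*).
Since the last vowel of *hea* is /a/ (an unrounded vowel), it takes -har, giving *heahar*.
*zabo*: last vowel = /o/, a rounded vowel → -su → *zabosu*.

heahar, zabosu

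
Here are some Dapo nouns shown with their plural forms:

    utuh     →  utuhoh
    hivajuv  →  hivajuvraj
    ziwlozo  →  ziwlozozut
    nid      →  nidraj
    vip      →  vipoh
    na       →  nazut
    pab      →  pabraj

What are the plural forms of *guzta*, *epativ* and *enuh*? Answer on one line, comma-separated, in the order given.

guztazut, epativraj, enuhoh

The pattern is voicing of the final sound: -oh when the stem ends in a voiceless consonant (*utuh*, *vip*); -raj when the stem ends in a voiced consonant (*hivajuv*, *nid*, *pab*); -zut when the stem ends in a vowel (*ziwlozo*, *na*).
Since the final sound of *guzta* is /a/ (a vowel), it takes -zut, giving *guztazut*.
The final sound of *epativ* is /v/, which is a voiced consonant, so the suffix is -raj, giving *epativraj*.
The final sound of *enuh* is /h/, which is a voiceless consonant, so the suffix is -oh, giving *enuhoh*.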